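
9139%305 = 294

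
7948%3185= 1578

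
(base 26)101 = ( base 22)18H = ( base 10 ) 677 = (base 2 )1010100101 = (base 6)3045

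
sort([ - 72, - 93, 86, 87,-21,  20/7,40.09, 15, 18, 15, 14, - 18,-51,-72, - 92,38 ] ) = [-93, - 92, - 72, - 72, - 51, - 21,  -  18, 20/7, 14, 15, 15 , 18,  38,40.09, 86, 87]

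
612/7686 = 34/427 = 0.08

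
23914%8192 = 7530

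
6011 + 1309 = 7320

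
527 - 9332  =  -8805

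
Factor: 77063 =7^1 * 101^1*109^1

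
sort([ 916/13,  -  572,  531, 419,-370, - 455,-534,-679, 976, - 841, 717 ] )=[-841, - 679, - 572, -534, - 455, - 370,  916/13 , 419, 531, 717,976]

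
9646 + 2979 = 12625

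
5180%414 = 212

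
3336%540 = 96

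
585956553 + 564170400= 1150126953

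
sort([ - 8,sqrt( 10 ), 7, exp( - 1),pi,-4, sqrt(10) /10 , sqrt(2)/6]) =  [ - 8, - 4, sqrt( 2)/6,sqrt( 10 )/10,exp( - 1 ),pi, sqrt( 10 ), 7 ]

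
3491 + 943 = 4434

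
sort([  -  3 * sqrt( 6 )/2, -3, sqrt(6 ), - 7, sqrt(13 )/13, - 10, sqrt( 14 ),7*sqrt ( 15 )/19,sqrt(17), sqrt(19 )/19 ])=[ - 10, - 7, - 3 * sqrt ( 6) /2,-3, sqrt( 19 ) /19,sqrt(13 ) /13, 7* sqrt( 15)/19,sqrt(6 ), sqrt( 14 ),sqrt(17 )]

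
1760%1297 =463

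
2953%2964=2953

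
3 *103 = 309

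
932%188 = 180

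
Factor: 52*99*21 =2^2*3^3*7^1 * 11^1 * 13^1= 108108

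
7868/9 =874 + 2/9 = 874.22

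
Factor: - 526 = - 2^1* 263^1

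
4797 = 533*9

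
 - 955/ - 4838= 955/4838 = 0.20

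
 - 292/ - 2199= 292/2199 = 0.13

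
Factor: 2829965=5^1*29^2*673^1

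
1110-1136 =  - 26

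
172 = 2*86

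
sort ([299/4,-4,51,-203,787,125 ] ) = [ - 203, - 4,51,299/4,125,787]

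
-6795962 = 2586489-9382451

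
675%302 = 71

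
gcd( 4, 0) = 4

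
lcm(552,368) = 1104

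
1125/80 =225/16 = 14.06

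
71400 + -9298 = 62102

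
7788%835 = 273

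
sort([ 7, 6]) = [6 , 7]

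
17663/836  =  17663/836 = 21.13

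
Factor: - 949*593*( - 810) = 2^1*3^4 * 5^1*13^1*73^1 * 593^1 = 455833170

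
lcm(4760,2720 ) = 19040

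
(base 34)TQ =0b1111110100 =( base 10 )1012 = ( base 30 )13M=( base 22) 220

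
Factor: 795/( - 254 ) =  -2^(-1)*3^1*5^1*53^1*127^ ( - 1)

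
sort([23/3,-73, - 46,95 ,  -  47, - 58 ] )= [ - 73, - 58, - 47 , - 46,23/3,95 ] 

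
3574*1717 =6136558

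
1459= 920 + 539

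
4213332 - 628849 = 3584483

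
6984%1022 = 852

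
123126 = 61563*2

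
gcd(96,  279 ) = 3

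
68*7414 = 504152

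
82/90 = 41/45 =0.91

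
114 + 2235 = 2349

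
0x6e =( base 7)215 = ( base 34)38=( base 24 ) 4e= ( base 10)110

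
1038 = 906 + 132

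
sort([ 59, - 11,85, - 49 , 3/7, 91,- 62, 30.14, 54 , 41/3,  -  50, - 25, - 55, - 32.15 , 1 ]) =[ - 62 ,-55 ,-50, - 49 , - 32.15, - 25, - 11 , 3/7, 1,41/3, 30.14,54, 59,  85,91]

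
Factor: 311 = 311^1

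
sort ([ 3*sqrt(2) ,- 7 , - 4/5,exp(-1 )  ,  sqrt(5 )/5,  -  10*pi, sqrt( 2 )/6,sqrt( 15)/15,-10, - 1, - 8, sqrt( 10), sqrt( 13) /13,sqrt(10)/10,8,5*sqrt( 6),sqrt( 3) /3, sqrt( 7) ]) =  [ - 10*pi, - 10 ,-8,-7, - 1,-4/5,  sqrt( 2)/6 , sqrt( 15) /15  ,  sqrt( 13) /13, sqrt( 10) /10,exp( - 1) , sqrt( 5) /5, sqrt(3) /3,sqrt( 7 ), sqrt(10),3*sqrt( 2 ) , 8,5*sqrt( 6)] 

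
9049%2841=526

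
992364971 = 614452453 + 377912518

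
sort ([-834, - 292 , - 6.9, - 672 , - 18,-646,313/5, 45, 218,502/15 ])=[  -  834, - 672,-646, - 292, - 18, - 6.9,  502/15, 45, 313/5, 218]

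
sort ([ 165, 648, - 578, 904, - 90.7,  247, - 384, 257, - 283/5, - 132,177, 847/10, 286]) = [ - 578 , - 384, - 132, - 90.7, - 283/5, 847/10,  165, 177, 247, 257,286,648, 904 ]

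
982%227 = 74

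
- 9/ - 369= 1/41 = 0.02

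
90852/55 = 90852/55 = 1651.85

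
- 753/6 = - 251/2 =- 125.50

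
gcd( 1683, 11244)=3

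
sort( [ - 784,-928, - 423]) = [ - 928, - 784,  -  423 ] 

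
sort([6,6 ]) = [ 6,  6]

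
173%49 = 26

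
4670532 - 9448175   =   - 4777643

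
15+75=90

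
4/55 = 4/55 = 0.07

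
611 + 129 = 740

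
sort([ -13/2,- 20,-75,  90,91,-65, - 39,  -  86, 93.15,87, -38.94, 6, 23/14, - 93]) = [ - 93 , - 86 , - 75, - 65, - 39,-38.94,- 20, - 13/2, 23/14, 6, 87,90,91, 93.15]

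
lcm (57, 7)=399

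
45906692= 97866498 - 51959806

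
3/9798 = 1/3266 = 0.00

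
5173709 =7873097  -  2699388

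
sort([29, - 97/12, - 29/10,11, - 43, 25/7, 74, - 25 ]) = [ - 43, - 25, - 97/12, - 29/10, 25/7,11,29,74 ] 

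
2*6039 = 12078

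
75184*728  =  54733952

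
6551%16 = 7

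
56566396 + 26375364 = 82941760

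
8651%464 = 299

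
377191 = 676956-299765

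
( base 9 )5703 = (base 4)1001313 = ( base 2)1000001110111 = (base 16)1077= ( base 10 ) 4215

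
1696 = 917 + 779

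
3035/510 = 607/102 = 5.95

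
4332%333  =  3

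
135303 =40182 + 95121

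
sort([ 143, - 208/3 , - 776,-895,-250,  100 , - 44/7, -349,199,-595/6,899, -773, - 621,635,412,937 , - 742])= [-895, - 776 , - 773,-742,-621, - 349, - 250, - 595/6, - 208/3, -44/7, 100, 143, 199,412,635,899, 937]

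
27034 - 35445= - 8411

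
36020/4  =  9005 = 9005.00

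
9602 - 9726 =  - 124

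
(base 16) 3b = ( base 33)1Q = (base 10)59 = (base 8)73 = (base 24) 2B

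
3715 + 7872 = 11587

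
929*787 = 731123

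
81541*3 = 244623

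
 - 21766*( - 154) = 3351964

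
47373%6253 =3602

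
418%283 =135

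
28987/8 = 28987/8 = 3623.38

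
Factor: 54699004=2^2*31^1*441121^1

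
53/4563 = 53/4563 = 0.01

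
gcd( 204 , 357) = 51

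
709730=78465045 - 77755315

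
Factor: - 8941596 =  - 2^2*3^1 * 745133^1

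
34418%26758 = 7660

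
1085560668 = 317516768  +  768043900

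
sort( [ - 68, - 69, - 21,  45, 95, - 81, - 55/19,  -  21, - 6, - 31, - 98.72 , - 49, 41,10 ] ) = [ - 98.72, - 81, - 69,-68,-49, - 31, - 21, - 21, - 6, - 55/19,10,41,45,95 ] 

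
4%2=0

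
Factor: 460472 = 2^3*57559^1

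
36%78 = 36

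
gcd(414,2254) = 46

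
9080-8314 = 766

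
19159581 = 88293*217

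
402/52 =201/26 = 7.73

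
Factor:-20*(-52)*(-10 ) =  - 10400 = - 2^5* 5^2*13^1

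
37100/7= 5300 = 5300.00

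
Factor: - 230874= - 2^1*3^1*7^1*23^1*239^1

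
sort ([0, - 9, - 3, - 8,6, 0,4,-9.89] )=[ - 9.89, - 9, - 8, - 3,0 , 0,4,6 ]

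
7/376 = 7/376 = 0.02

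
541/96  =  541/96= 5.64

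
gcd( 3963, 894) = 3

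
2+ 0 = 2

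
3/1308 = 1/436 =0.00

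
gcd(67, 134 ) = 67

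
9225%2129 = 709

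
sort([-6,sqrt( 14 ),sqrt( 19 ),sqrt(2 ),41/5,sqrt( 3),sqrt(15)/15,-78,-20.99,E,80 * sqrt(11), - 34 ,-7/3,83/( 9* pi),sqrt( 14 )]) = [ - 78,-34,- 20.99,-6, - 7/3,sqrt(15 )/15,sqrt(2 ),sqrt ( 3),  E,83/(9*pi ), sqrt(14),sqrt ( 14), sqrt(19),41/5, 80*sqrt( 11)] 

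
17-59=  - 42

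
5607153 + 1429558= 7036711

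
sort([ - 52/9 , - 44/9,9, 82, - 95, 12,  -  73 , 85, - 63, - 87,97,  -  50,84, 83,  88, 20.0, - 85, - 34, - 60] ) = [ - 95 , - 87, - 85,  -  73,  -  63,  -  60, - 50, - 34, - 52/9 , - 44/9,  9,12,20.0,82, 83, 84,85 , 88,97 ] 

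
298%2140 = 298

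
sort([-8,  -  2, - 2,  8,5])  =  [- 8,-2, - 2 , 5, 8] 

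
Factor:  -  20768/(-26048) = 59/74 = 2^(  -  1 )*37^(- 1 )*59^1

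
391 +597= 988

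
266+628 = 894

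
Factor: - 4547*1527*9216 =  - 2^10*3^3*509^1*4547^1 = - 63989167104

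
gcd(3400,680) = 680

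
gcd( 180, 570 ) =30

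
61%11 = 6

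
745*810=603450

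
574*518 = 297332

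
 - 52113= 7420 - 59533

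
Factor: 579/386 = 2^( - 1) * 3^1 = 3/2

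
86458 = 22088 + 64370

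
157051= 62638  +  94413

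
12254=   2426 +9828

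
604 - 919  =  - 315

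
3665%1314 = 1037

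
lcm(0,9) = 0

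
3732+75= 3807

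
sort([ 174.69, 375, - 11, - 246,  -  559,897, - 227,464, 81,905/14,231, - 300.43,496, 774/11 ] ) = [ - 559, - 300.43, - 246 ,-227, - 11,905/14, 774/11,81 , 174.69,231 , 375, 464, 496, 897 ]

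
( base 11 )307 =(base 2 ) 101110010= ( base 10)370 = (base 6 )1414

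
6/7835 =6/7835 = 0.00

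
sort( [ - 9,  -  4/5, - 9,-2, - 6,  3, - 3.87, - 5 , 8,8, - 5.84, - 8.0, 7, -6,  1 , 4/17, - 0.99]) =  [ - 9, - 9,-8.0, - 6, - 6, - 5.84,-5 , - 3.87, - 2, - 0.99, -4/5,4/17, 1,  3,7 , 8,8 ] 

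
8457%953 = 833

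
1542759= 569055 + 973704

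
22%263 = 22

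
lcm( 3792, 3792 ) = 3792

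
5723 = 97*59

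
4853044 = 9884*491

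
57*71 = 4047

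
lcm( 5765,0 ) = 0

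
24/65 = 24/65 = 0.37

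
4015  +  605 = 4620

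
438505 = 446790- 8285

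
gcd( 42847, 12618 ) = 1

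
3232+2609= 5841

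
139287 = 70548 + 68739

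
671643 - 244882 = 426761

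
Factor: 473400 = 2^3  *  3^2*5^2 *263^1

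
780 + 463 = 1243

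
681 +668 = 1349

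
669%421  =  248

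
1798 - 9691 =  - 7893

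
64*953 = 60992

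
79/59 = 79/59 = 1.34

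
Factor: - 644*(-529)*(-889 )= - 302860964= - 2^2*7^2  *23^3  *127^1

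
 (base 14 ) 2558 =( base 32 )6ci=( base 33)60C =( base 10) 6546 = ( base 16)1992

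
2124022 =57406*37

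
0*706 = 0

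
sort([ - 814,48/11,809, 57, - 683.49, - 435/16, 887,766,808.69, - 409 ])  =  [ - 814, - 683.49, - 409, - 435/16, 48/11, 57 , 766, 808.69 , 809, 887]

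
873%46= 45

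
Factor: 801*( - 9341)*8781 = -65700680121 = -3^3*89^1*2927^1*9341^1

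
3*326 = 978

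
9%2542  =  9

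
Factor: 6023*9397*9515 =5^1*11^1*19^1 * 173^1*317^1*9397^1 = 538531216465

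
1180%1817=1180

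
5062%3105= 1957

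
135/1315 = 27/263  =  0.10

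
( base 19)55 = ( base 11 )91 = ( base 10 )100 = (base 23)48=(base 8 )144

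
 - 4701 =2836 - 7537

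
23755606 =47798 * 497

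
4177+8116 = 12293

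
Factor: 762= 2^1*3^1*127^1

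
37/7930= 37/7930 = 0.00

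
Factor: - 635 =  - 5^1 * 127^1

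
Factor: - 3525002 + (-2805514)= - 6330516 = - 2^2 *3^1 *641^1*823^1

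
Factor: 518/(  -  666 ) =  - 3^(-2)*7^1 = - 7/9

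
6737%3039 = 659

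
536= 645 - 109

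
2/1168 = 1/584 = 0.00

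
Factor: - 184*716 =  - 2^5* 23^1*179^1 = - 131744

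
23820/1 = 23820 = 23820.00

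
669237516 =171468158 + 497769358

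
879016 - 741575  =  137441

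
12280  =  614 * 20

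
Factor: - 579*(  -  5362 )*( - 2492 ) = - 7736658216 = - 2^3*3^1*7^2*89^1*193^1*383^1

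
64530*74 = 4775220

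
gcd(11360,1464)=8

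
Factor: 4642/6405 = 2^1*3^( - 1)*5^( - 1 )*7^ ( - 1 )*11^1 *61^(  -  1 ) * 211^1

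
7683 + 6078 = 13761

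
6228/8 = 1557/2 = 778.50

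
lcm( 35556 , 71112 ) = 71112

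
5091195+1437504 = 6528699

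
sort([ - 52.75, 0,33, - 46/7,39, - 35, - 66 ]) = [ - 66,  -  52.75, - 35, - 46/7, 0,33,39] 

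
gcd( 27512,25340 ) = 724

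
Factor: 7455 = 3^1*5^1*7^1 * 71^1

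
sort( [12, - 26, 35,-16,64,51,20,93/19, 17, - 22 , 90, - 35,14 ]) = [-35, - 26,-22, - 16, 93/19, 12, 14,17, 20 , 35,  51,64, 90]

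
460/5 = 92 = 92.00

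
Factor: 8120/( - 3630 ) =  - 812/363 = - 2^2 * 3^ ( - 1 ) *7^1*11^( - 2)*29^1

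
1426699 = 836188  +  590511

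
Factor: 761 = 761^1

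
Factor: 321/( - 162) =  - 2^ ( - 1 )*3^ (  -  3) * 107^1= - 107/54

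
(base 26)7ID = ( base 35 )48x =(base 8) 12135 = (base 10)5213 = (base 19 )e87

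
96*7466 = 716736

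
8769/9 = 2923/3 = 974.33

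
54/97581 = 18/32527 = 0.00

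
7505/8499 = 7505/8499= 0.88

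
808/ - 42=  - 404/21 = - 19.24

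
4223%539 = 450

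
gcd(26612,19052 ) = 4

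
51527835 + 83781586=135309421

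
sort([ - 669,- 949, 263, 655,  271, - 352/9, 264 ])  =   [ - 949,- 669,-352/9, 263,264, 271  ,  655]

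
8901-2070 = 6831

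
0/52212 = 0 = 0.00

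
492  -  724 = -232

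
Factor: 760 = 2^3*5^1*19^1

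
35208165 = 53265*661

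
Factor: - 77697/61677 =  - 97/77  =  - 7^( - 1)*11^( - 1 )*97^1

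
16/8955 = 16/8955 = 0.00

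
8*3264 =26112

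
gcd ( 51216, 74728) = 8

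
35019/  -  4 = - 8755 + 1/4 = - 8754.75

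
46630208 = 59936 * 778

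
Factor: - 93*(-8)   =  2^3*3^1*  31^1 = 744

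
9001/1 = 9001 = 9001.00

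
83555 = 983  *85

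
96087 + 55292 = 151379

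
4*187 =748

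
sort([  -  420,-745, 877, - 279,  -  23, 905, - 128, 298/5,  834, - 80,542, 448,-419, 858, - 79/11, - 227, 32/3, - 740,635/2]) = [-745, -740, - 420,-419, - 279, - 227, - 128,- 80, - 23 , - 79/11,  32/3 , 298/5,635/2, 448, 542,834, 858,877, 905 ]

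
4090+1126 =5216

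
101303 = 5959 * 17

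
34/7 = 34/7 = 4.86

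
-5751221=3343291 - 9094512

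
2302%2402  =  2302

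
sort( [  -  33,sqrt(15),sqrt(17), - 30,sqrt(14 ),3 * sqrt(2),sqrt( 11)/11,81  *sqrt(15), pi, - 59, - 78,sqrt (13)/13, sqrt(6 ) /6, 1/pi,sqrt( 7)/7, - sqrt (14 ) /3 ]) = [ - 78,  -  59,-33, - 30, - sqrt(14)/3,  sqrt( 13 ) /13,sqrt (11)/11,1/pi , sqrt (7 )/7,sqrt(6 )/6 , pi,sqrt( 14 ), sqrt(15), sqrt(17),3*sqrt(2),81*sqrt(15)] 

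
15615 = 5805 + 9810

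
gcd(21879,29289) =39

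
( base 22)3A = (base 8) 114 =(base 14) 56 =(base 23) 37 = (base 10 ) 76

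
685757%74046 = 19343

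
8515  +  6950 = 15465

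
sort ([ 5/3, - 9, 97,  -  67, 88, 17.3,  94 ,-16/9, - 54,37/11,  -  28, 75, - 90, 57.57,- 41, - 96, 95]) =[-96, - 90,-67 , - 54,  -  41, - 28, - 9, - 16/9 , 5/3, 37/11 , 17.3, 57.57,75, 88,  94,95 , 97] 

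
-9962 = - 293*34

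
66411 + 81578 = 147989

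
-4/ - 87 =4/87 = 0.05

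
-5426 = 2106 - 7532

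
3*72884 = 218652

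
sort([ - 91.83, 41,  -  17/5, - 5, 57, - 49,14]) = [ - 91.83,-49,  -  5,-17/5, 14,41, 57]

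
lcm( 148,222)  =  444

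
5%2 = 1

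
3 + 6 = 9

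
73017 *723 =52791291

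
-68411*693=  - 47408823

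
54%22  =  10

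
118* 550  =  64900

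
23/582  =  23/582  =  0.04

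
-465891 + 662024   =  196133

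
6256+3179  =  9435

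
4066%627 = 304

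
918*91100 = 83629800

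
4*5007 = 20028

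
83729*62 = 5191198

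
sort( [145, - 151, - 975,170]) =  [ - 975, - 151,145,170]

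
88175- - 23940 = 112115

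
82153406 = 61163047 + 20990359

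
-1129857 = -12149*93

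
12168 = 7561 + 4607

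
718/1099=718/1099 = 0.65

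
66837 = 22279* 3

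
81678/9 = 27226/3 = 9075.33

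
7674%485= 399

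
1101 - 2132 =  - 1031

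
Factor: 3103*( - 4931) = -15300893  =  -29^1 * 107^1*4931^1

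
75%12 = 3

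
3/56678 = 3/56678= 0.00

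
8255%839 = 704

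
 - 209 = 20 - 229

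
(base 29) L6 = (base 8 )1147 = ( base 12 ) 433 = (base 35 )HK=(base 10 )615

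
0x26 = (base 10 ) 38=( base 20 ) 1I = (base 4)212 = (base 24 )1e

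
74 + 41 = 115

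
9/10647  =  1/1183  =  0.00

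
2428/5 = 2428/5 =485.60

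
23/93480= 23/93480=   0.00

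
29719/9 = 29719/9  =  3302.11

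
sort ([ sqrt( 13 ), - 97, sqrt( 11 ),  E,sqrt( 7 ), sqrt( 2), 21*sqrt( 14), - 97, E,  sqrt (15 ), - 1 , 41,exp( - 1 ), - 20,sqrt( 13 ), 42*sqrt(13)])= [ - 97,-97 , - 20,-1, exp ( - 1), sqrt( 2), sqrt( 7), E, E, sqrt( 11),sqrt( 13 ), sqrt ( 13), sqrt( 15 ), 41, 21*sqrt( 14), 42*sqrt( 13)]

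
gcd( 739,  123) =1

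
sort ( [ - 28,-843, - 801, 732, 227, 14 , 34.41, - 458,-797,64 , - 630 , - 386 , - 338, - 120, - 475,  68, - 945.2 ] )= [-945.2, - 843, - 801, - 797 , - 630, - 475,-458, - 386,- 338, - 120, - 28,  14,34.41,64, 68, 227,732]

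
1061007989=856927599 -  -204080390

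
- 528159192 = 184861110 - 713020302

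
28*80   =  2240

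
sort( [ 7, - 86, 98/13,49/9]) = [ - 86, 49/9,7 , 98/13]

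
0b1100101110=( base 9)1104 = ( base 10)814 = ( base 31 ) Q8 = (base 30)R4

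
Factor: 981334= 2^1*239^1*2053^1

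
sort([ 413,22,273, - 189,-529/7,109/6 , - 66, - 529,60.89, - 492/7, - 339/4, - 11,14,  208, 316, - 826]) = [ - 826, - 529, - 189, -339/4, - 529/7, - 492/7, - 66, - 11, 14,109/6, 22, 60.89,208, 273,316 , 413 ]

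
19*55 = 1045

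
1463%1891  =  1463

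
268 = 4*67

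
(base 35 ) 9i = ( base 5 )2313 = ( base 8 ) 515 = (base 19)ha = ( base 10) 333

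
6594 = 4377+2217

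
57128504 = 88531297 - 31402793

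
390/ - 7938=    - 1+ 1258/1323  =  - 0.05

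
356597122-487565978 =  - 130968856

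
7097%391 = 59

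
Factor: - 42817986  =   - 2^1*3^2  *  541^1*4397^1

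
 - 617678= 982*( - 629) 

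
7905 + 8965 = 16870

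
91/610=91/610 = 0.15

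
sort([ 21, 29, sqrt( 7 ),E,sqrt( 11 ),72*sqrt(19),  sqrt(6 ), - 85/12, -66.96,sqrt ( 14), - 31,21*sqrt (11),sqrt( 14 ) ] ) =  [ - 66.96,  -  31, - 85/12,  sqrt(6), sqrt( 7),E, sqrt( 11),sqrt(14 ), sqrt( 14 ), 21, 29, 21 * sqrt(11 ) , 72*sqrt( 19 )]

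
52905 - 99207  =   - 46302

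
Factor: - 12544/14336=  -  7/8 = -2^(-3 ) * 7^1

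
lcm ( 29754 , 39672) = 119016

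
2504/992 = 313/124=2.52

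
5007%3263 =1744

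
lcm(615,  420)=17220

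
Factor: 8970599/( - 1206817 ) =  - 11^1*29^1* 61^1* 307^( - 1) *461^1*3931^( - 1 )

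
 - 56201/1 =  - 56201 = - 56201.00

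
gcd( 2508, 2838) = 66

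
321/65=321/65 = 4.94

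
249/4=62 + 1/4 = 62.25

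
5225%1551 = 572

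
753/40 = 753/40 = 18.82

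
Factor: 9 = 3^2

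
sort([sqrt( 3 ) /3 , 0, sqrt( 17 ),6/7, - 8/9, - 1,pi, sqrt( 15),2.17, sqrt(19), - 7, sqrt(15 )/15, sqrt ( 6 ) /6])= [ - 7,  -  1, - 8/9,0, sqrt( 15 )/15, sqrt( 6)/6, sqrt( 3 ) /3, 6/7,2.17,pi, sqrt( 15), sqrt(17 ),sqrt(19 )]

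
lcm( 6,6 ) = 6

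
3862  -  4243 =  - 381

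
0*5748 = 0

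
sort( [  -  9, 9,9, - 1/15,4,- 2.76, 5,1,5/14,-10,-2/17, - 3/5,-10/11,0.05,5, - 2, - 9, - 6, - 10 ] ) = [-10, - 10, - 9,- 9 , - 6, - 2.76, - 2, - 10/11,-3/5,  -  2/17, -1/15,0.05, 5/14,1, 4,  5,5, 9,9]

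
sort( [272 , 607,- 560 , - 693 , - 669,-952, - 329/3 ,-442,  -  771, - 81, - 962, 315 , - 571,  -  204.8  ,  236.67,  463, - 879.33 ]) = [-962,-952,  -  879.33, - 771, - 693 ,-669, - 571, -560,  -  442,-204.8, - 329/3 ,- 81,236.67, 272,315,463,  607 ] 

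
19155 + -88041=-68886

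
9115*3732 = 34017180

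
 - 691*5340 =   -  3689940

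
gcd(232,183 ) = 1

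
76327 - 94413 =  - 18086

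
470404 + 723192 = 1193596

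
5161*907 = 4681027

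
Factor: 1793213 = 107^1*16759^1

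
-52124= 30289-82413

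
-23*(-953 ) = 21919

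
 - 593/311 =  - 593/311 = - 1.91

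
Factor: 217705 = 5^1*43541^1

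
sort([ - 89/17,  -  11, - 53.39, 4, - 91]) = [ - 91, - 53.39, - 11, - 89/17, 4 ]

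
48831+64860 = 113691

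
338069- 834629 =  - 496560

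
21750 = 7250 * 3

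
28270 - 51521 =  - 23251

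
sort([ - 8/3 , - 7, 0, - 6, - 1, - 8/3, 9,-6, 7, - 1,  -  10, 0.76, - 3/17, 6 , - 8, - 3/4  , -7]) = [  -  10, - 8,-7,- 7, - 6,-6, - 8/3,-8/3, - 1, - 1, - 3/4,-3/17,  0,0.76,6,7,9 ] 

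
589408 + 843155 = 1432563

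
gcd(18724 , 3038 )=62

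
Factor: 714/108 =2^( - 1) * 3^ ( - 2)*7^1 *17^1 = 119/18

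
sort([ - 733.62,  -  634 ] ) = [ - 733.62,-634]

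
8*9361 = 74888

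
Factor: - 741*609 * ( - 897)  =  3^3*7^1* 13^2*19^1*23^1*29^1 = 404788293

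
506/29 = 506/29  =  17.45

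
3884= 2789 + 1095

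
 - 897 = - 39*23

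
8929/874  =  8929/874=10.22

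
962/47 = 20 + 22/47 = 20.47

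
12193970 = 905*13474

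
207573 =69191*3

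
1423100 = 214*6650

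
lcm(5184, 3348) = 160704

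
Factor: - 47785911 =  - 3^1*31^1*71^1*7237^1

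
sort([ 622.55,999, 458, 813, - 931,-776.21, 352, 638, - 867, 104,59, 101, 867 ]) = [- 931, - 867, - 776.21,  59,101,  104,352, 458,622.55, 638, 813,867,999] 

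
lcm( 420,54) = 3780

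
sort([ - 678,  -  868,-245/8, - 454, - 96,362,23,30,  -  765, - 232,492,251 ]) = [ - 868, - 765, - 678, - 454, - 232,  -  96,-245/8 , 23, 30,251,362,492] 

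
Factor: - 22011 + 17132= - 7^1*17^1*41^1 = -4879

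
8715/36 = 2905/12=242.08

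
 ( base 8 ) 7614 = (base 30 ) 4ck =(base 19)B09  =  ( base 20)9j0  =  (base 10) 3980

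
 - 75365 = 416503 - 491868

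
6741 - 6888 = - 147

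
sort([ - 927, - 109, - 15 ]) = [-927, - 109 , - 15 ] 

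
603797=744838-141041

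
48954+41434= 90388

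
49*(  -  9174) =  - 449526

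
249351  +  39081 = 288432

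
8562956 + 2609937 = 11172893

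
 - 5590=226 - 5816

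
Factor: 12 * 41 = 2^2 * 3^1*41^1 = 492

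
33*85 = 2805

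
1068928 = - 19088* ( - 56)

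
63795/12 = 5316 + 1/4 = 5316.25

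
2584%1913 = 671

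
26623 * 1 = 26623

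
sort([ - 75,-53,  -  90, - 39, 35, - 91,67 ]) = [ - 91,  -  90,- 75, - 53, -39,35, 67]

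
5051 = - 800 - -5851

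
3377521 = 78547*43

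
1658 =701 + 957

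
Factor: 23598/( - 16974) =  - 3^1* 19^1*41^(- 1) =- 57/41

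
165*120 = 19800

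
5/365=1/73=0.01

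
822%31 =16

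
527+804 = 1331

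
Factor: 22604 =2^2 * 5651^1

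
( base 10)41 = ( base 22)1j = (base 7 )56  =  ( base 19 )23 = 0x29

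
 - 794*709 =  - 562946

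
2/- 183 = -2/183 = - 0.01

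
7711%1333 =1046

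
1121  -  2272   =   - 1151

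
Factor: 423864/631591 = 504/751= 2^3 * 3^2 * 7^1* 751^(-1) 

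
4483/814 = 5 + 413/814 = 5.51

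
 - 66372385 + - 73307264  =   - 139679649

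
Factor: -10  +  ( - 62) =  - 72 = - 2^3*3^2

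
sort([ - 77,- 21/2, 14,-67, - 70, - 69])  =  [ - 77 , - 70, - 69, - 67,-21/2 , 14] 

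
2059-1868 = 191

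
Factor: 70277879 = 7^1 * 10039697^1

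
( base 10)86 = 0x56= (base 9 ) 105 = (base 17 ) 51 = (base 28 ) 32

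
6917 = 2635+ 4282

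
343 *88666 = 30412438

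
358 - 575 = - 217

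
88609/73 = 1213 + 60/73 = 1213.82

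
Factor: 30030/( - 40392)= - 455/612 = - 2^(-2)*3^( - 2)*5^1*7^1*13^1*17^( - 1) 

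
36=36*1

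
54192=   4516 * 12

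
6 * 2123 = 12738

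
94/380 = 47/190 = 0.25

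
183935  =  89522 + 94413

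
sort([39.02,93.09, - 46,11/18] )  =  [ - 46, 11/18, 39.02,  93.09]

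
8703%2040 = 543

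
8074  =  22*367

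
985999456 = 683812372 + 302187084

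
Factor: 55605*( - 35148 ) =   -  1954404540 = - 2^2*3^2*5^1*11^1*29^1*101^1*337^1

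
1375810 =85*16186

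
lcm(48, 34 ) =816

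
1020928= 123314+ 897614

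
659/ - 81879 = -659/81879  =  - 0.01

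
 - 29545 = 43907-73452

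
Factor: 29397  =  3^1*41^1*239^1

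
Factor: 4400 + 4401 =13^1*677^1 =8801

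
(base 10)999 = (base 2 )1111100111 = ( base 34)td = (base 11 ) 829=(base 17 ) 37D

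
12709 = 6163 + 6546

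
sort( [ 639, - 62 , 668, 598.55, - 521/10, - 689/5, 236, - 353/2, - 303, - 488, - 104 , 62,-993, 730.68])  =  [ - 993, - 488, - 303, - 353/2, - 689/5, - 104, - 62,  -  521/10,  62, 236, 598.55,639,668, 730.68]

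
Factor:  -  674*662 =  - 446188=-  2^2*331^1*337^1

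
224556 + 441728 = 666284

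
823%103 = 102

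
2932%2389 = 543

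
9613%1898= 123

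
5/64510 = 1/12902 = 0.00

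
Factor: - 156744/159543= - 2^3*3^(-1 )*7^1*19^( - 1) = - 56/57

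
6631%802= 215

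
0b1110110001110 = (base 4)1312032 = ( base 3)101101020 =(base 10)7566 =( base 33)6V9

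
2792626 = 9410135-6617509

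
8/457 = 8/457= 0.02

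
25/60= 5/12 = 0.42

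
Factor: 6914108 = 2^2*1728527^1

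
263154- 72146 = 191008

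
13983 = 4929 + 9054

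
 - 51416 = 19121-70537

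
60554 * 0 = 0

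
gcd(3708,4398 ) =6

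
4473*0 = 0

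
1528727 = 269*5683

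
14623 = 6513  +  8110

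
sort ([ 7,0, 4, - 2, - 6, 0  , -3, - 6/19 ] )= [ - 6, - 3, - 2, - 6/19, 0, 0,  4,7] 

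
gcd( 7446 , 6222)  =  102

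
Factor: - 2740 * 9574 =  - 2^3*5^1*137^1*4787^1 = - 26232760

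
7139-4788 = 2351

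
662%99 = 68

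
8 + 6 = 14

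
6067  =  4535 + 1532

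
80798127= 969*83383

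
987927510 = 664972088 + 322955422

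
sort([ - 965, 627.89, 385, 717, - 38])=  [-965, - 38,385 , 627.89,717]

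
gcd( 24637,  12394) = 1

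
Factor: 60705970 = 2^1 * 5^1*13^1*23^1*79^1*257^1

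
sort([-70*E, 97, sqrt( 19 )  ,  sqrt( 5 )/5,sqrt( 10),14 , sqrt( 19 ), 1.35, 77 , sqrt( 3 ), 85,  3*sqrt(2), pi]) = [ - 70 * E, sqrt( 5 )/5,1.35, sqrt(3), pi,sqrt(10 ),3*sqrt(2) , sqrt ( 19),sqrt ( 19 ),14, 77, 85, 97]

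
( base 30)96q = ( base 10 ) 8306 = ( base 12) 4982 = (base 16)2072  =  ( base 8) 20162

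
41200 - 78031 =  - 36831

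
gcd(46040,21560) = 40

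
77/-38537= - 77/38537  =  -0.00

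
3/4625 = 3/4625 = 0.00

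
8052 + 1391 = 9443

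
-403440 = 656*( -615)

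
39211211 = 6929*5659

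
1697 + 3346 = 5043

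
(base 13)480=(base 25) 165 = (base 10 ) 780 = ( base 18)276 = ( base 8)1414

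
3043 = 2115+928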